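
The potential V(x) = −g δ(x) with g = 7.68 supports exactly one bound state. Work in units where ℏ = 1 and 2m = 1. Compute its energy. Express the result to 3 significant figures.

For x ≠ 0 the bound state is ψ ∝ e^{−κ|x|}; integrating the TISE across the delta gives the cusp condition 2κ = 2mg/ℏ², so κ = 3.840.
Then E = −ℏ²κ²/(2m) = −mg²/(2ℏ²) = -14.75.

E = -14.7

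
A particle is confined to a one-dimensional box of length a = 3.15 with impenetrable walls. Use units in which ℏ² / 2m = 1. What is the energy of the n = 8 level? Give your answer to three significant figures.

Requiring ψ(0) = ψ(a) = 0 quantises k = nπ/a, hence E_n = ℏ²k²/2m = n²π²ℏ²/(2ma²).
E_8 = 8² × π² / (2 × 0.5 × 3.15²) = 63.66.

E = 63.7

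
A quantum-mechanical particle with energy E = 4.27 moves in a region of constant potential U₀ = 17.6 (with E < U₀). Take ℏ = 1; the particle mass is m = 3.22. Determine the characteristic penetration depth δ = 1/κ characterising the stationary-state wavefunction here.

δ = 0.108

Since E < U₀ the TISE in this region is ψ'' = κ²ψ with κ = √(2m(U₀ − E))/ℏ.
κ = √(2 × 3.22 × 13.33) = 9.265. The penetration depth is δ = 1/κ = 0.108.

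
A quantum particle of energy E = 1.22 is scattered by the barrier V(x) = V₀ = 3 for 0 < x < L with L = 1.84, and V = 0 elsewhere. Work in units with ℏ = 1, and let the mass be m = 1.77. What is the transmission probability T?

T = 0.000376

Since E < V₀ the interior solution is evanescent with decay constant κ = √(2m(V₀ − E))/ℏ = 2.510.
κL = 4.619, sinh(κL) = 50.68.
The exact tunnelling result is T⁻¹ = 1 + V₀² sinh²(κL) / [4E(V₀ − E)] = 2662, so T = 0.000376.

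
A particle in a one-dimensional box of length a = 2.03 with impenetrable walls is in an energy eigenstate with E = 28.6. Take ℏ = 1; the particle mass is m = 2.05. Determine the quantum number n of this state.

From E_n = n²π²ℏ²/(2ma²) invert to n = √(2ma²E)/(πℏ).
n = (2.03/π) × √(2 × 2.05 × 28.6) = 6.997 → n = 7.

n = 7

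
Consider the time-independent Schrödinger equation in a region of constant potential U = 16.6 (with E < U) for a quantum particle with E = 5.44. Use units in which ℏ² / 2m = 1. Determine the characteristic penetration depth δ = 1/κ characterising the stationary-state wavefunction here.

δ = 0.299

Since E < U the TISE in this region is ψ'' = κ²ψ with κ = √(2m(U − E))/ℏ.
κ = √(2 × 0.5 × 11.16) = 3.341. The penetration depth is δ = 1/κ = 0.299.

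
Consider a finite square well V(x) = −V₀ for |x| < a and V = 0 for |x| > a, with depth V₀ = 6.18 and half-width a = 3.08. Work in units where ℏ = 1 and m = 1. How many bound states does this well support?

N = 7

The dimensionless depth is z₀ = a√(2mV₀)/ℏ = 3.08 × √(12.36) = 10.83.
A new bound state (alternating even/odd) appears each time z₀ passes a multiple of π/2, so N = ⌊2z₀/π⌋ + 1 = ⌊6.894⌋ + 1 = 7.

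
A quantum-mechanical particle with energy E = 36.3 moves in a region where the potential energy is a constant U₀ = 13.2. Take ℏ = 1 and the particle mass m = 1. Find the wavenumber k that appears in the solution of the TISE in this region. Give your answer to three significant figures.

With E > U₀ the solution is oscillatory, ψ ∝ e^{±ikx} with k = √(2m(E − U₀))/ℏ.
k = √(2 × 1 × 23.1) = 6.797.

k = 6.80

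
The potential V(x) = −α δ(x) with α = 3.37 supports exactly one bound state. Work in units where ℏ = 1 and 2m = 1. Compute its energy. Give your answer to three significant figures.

E = -2.84

The bound state is ψ(x) = √κ e^{−κ|x|}. The derivative jump ψ'(0⁺) − ψ'(0⁻) = −(2mα/ℏ²)ψ(0) fixes κ = mα/ℏ² = 1.685.
Then E = −ℏ²κ²/(2m) = −mα²/(2ℏ²) = -2.839.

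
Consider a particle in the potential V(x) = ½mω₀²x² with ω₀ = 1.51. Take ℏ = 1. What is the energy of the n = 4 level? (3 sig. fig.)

Using E_n = (n + ½)ℏω₀: E_4 = 4.5 × 1.51 = 6.795.

E = 6.80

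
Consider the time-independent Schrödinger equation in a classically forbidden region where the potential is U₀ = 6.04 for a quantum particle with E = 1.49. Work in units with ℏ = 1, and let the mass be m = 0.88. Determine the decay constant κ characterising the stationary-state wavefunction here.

Since E < U₀ the TISE in this region is ψ'' = κ²ψ with κ = √(2m(U₀ − E))/ℏ.
κ = √(2 × 0.88 × 4.55) = 2.830.

κ = 2.83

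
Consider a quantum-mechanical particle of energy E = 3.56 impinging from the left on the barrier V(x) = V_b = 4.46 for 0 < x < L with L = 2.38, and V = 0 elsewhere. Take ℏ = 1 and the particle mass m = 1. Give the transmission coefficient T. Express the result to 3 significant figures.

T = 0.00434

Since E < V_b the interior solution is evanescent with decay constant κ = √(2m(V_b − E))/ℏ = 1.342.
κL = 3.193, sinh(κL) = 12.16.
Matching ψ, ψ′ at both faces gives T = [1 + V_b² sinh²(κL) / (4E(V_b − E))]⁻¹ = 1/230.6 = 0.00434.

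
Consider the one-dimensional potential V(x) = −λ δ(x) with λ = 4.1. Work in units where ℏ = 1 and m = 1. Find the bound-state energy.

E = -8.41

The bound state is ψ(x) = √κ e^{−κ|x|}. The derivative jump ψ'(0⁺) − ψ'(0⁻) = −(2mλ/ℏ²)ψ(0) fixes κ = mλ/ℏ² = 4.100.
Then E = −ℏ²κ²/(2m) = −mλ²/(2ℏ²) = -8.405.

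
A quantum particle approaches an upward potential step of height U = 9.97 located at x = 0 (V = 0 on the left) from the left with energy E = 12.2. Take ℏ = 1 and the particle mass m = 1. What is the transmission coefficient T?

T = 0.839

The wavenumbers are k₁ = √(2mE)/ℏ = 4.940 on the left and k₂ = √(2m(E − U))/ℏ = 2.112 on the right.
Continuity of ψ and ψ′ at the step yields the reflection amplitude r = (k₁ − k₂)/(k₁ + k₂) = 0.4010; thus R = |r|² = 0.1608, T = 0.8392.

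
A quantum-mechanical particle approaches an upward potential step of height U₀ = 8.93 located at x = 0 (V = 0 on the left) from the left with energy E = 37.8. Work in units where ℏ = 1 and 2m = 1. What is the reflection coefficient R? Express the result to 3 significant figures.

The wavenumbers are k₁ = √(2mE)/ℏ = 6.148 on the left and k₂ = √(2m(E − U₀))/ℏ = 5.373 on the right.
Matching ψ and ψ′ at x = 0 gives r = (k₁ − k₂)/(k₁ + k₂), so R = r² = 0.004526 and T = 1 − R = 0.9955.

R = 0.00453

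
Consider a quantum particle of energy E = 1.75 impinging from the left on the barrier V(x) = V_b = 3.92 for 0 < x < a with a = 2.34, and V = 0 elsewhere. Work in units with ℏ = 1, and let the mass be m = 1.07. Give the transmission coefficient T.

T = 0.000165

Since E < V_b the interior solution is evanescent with decay constant κ = √(2m(V_b − E))/ℏ = 2.155.
κa = 5.043, sinh(κa) = 77.43.
Matching ψ, ψ′ at both faces gives T = [1 + V_b² sinh²(κa) / (4E(V_b − E))]⁻¹ = 1/6066 = 0.000165.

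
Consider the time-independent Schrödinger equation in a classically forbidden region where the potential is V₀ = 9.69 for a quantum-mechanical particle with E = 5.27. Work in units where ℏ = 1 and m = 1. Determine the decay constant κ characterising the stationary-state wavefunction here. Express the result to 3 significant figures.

Since E < V₀ the TISE in this region is ψ'' = κ²ψ with κ = √(2m(V₀ − E))/ℏ.
κ = √(2 × 1 × 4.42) = 2.973.

κ = 2.97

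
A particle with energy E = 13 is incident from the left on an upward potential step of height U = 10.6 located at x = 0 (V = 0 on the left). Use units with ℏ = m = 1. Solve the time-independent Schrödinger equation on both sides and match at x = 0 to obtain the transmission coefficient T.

On each side the TISE gives plane waves with k = √(2m(E − V))/ℏ: k₁ = √(2·1·13) = 5.099, k₂ = √(2·1·2.4) = 2.191.
Matching ψ and ψ′ at x = 0 gives r = (k₁ − k₂)/(k₁ + k₂), so R = r² = 0.1591 and T = 1 − R = 0.8409.

T = 0.841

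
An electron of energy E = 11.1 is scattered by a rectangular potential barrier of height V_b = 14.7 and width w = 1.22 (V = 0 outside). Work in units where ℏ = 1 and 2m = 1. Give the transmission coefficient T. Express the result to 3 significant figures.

T = 0.0286

Since E < V_b the interior solution is evanescent with decay constant κ = √(2m(V_b − E))/ℏ = 1.897.
κw = 2.315, sinh(κw) = 5.012.
The exact tunnelling result is T⁻¹ = 1 + V_b² sinh²(κw) / [4E(V_b − E)] = 34.96, so T = 0.0286.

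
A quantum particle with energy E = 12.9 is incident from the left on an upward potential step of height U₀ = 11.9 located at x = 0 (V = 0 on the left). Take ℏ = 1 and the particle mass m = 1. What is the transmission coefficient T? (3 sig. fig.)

On each side the TISE gives plane waves with k = √(2m(E − V))/ℏ: k₁ = √(2·1·12.9) = 5.079, k₂ = √(2·1·1) = 1.414.
Continuity of ψ and ψ′ at the step yields the reflection amplitude r = (k₁ − k₂)/(k₁ + k₂) = 0.5644; thus R = |r|² = 0.3186, T = 0.6814.

T = 0.681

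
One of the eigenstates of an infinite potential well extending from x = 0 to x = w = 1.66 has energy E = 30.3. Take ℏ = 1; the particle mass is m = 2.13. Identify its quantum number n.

From E_n = n²π²ℏ²/(2mw²) invert to n = √(2mw²E)/(πℏ).
n = (1.66/π) × √(2 × 2.13 × 30.3) = 6.003 → n = 6.

n = 6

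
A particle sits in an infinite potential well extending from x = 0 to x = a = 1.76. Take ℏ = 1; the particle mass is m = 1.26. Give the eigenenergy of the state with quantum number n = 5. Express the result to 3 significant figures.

Requiring ψ(0) = ψ(a) = 0 quantises k = nπ/a, hence E_n = ℏ²k²/2m = n²π²ℏ²/(2ma²).
E_5 = 5² × π² / (2 × 1.26 × 1.76²) = 31.61.

E = 31.6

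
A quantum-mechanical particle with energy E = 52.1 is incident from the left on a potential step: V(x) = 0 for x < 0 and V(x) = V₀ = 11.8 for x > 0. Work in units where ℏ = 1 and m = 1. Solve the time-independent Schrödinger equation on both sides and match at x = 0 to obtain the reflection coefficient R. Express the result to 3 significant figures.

R = 0.00411

On each side the TISE gives plane waves with k = √(2m(E − V))/ℏ: k₁ = √(2·1·52.1) = 10.21, k₂ = √(2·1·40.3) = 8.978.
Continuity of ψ and ψ′ at the step yields the reflection amplitude r = (k₁ − k₂)/(k₁ + k₂) = 0.06412; thus R = |r|² = 0.004111, T = 0.9959.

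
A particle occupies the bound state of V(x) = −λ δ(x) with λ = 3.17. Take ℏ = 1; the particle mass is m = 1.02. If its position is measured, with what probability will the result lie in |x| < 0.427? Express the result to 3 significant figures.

P = 0.937

The normalised bound state is ψ = √κ e^{−κ|x|} with κ = mλ/ℏ² = 3.233.
P(|x| < d) = ∫_{−d}^{d} κ e^{−2κ|x|} dx = 1 − e^{−2κd} = 1 − e^{−2.761} = 0.9368.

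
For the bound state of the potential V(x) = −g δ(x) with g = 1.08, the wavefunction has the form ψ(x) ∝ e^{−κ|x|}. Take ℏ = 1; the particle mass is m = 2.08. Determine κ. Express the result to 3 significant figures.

κ = 2.25

Integrating the TISE across x = 0 gives the cusp condition ψ'(0⁺) − ψ'(0⁻) = −(2mg/ℏ²)ψ(0).
With ψ ∝ e^{−κ|x|} this yields −2κ = −2mg/ℏ², so κ = mg/ℏ² = 2.246.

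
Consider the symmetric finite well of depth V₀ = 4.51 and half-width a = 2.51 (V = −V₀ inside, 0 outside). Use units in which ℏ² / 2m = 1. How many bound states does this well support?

Define the well-strength parameter z₀ = (a/ℏ)√(2mV₀) = 2.51 × √(2·0.5·4.51) = 5.330.
The even/odd transcendental equations gain one root per π/2 in z₀, giving N = 1 + ⌊2z₀/π⌋ = 1 + ⌊3.393⌋ = 4.

N = 4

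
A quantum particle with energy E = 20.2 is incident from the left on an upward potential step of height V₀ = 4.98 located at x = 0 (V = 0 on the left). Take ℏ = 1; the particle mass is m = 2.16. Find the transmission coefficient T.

On each side the TISE gives plane waves with k = √(2m(E − V))/ℏ: k₁ = √(2·2.16·20.2) = 9.342, k₂ = √(2·2.16·15.22) = 8.109.
Continuity of ψ and ψ′ at the step yields the reflection amplitude r = (k₁ − k₂)/(k₁ + k₂) = 0.07065; thus R = |r|² = 0.004991, T = 0.9950.

T = 0.995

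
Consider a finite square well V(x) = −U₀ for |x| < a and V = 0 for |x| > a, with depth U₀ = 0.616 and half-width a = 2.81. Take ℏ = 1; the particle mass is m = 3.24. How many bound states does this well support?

Define the well-strength parameter z₀ = (a/ℏ)√(2mU₀) = 2.81 × √(2·3.24·0.616) = 5.614.
The even/odd transcendental equations gain one root per π/2 in z₀, giving N = 1 + ⌊2z₀/π⌋ = 1 + ⌊3.574⌋ = 4.

N = 4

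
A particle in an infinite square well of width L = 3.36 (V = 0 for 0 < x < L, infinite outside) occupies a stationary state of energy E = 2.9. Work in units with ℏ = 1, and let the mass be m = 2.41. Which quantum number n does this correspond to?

n = 4

From E_n = n²π²ℏ²/(2mL²) invert to n = √(2mL²E)/(πℏ).
n = (3.36/π) × √(2 × 2.41 × 2.9) = 3.999 → n = 4.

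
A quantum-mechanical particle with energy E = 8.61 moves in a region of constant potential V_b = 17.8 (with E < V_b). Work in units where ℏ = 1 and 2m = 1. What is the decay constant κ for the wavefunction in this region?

κ = 3.03

Since E < V_b the TISE in this region is ψ'' = κ²ψ with κ = √(2m(V_b − E))/ℏ.
κ = √(2 × 0.5 × 9.19) = 3.032.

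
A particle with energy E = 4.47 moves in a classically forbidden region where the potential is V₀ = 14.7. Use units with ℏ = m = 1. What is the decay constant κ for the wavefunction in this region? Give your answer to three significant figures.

κ = 4.52

Since E < V₀ the TISE in this region is ψ'' = κ²ψ with κ = √(2m(V₀ − E))/ℏ.
κ = √(2 × 1 × 10.23) = 4.523.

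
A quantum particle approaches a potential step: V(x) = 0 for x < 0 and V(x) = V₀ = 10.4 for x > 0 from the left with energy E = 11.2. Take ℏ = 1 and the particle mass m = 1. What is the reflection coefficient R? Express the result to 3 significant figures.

R = 0.334

On each side the TISE gives plane waves with k = √(2m(E − V))/ℏ: k₁ = √(2·1·11.2) = 4.733, k₂ = √(2·1·0.8) = 1.265.
Matching ψ and ψ′ at x = 0 gives r = (k₁ − k₂)/(k₁ + k₂), so R = r² = 0.3343 and T = 1 − R = 0.6657.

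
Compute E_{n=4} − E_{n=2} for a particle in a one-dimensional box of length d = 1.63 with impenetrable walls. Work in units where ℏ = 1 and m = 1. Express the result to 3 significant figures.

ΔE = 22.3

E_n = n²π²ℏ²/(2md²), so ΔE = (4² − 2²) π²ℏ²/(2md²).
ΔE = 12 × π² / (2 × 1 × 1.63²) = 22.29.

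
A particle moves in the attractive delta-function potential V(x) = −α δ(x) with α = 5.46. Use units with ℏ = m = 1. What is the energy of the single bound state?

For x ≠ 0 the bound state is ψ ∝ e^{−κ|x|}; integrating the TISE across the delta gives the cusp condition 2κ = 2mα/ℏ², so κ = 5.460.
Then E = −ℏ²κ²/(2m) = −mα²/(2ℏ²) = -14.91.

E = -14.9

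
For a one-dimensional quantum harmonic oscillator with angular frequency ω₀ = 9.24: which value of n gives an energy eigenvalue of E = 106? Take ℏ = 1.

E_n = ℏω₀(n + ½) ⇒ n = E/(ℏω₀) − ½ = 106/9.24 − 0.5 = 10.972 → n = 11.

n = 11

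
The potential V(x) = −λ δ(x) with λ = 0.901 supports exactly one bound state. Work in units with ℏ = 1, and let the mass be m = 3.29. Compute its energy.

The bound state is ψ(x) = √κ e^{−κ|x|}. The derivative jump ψ'(0⁺) − ψ'(0⁻) = −(2mλ/ℏ²)ψ(0) fixes κ = mλ/ℏ² = 2.964.
Then E = −ℏ²κ²/(2m) = −mλ²/(2ℏ²) = -1.335.

E = -1.34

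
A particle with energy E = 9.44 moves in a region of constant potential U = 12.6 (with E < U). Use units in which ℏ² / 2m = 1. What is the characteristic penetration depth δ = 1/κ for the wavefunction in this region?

δ = 0.563

Since E < U the TISE in this region is ψ'' = κ²ψ with κ = √(2m(U − E))/ℏ.
κ = √(2 × 0.5 × 3.16) = 1.778. The penetration depth is δ = 1/κ = 0.563.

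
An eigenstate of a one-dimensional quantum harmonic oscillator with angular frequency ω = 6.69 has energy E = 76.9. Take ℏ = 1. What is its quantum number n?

Invert E_n = (n + ½)ℏω: n = E/ℏω − ½ = 10.995, so n = 11.

n = 11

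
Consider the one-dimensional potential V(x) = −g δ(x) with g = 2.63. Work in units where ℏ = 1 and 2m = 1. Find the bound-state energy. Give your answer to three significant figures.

For x ≠ 0 the bound state is ψ ∝ e^{−κ|x|}; integrating the TISE across the delta gives the cusp condition 2κ = 2mg/ℏ², so κ = 1.315.
Then E = −ℏ²κ²/(2m) = −mg²/(2ℏ²) = -1.729.

E = -1.73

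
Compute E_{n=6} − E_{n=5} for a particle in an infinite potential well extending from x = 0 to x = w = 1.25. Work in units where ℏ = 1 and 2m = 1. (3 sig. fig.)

E_n = n²π²ℏ²/(2mw²), so ΔE = (6² − 5²) π²ℏ²/(2mw²).
ΔE = 11 × π² / (2 × 0.5 × 1.25²) = 69.48.

ΔE = 69.5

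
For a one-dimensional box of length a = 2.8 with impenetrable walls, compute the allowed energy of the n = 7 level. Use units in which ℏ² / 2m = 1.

The infinite-well eigenfunctions ψ_n = √(2/a) sin(nπx/a) vanish at both walls, giving E_n = n²π²ℏ²/(2ma²).
E_7 = 7² × π² / (2 × 0.5 × 2.8²) = 61.69.

E = 61.7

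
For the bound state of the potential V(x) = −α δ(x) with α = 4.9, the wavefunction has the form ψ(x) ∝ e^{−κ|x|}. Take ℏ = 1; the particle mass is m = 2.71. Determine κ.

κ = 13.3

Integrating the TISE across x = 0 gives the cusp condition ψ'(0⁺) − ψ'(0⁻) = −(2mα/ℏ²)ψ(0).
With ψ ∝ e^{−κ|x|} this yields −2κ = −2mα/ℏ², so κ = mα/ℏ² = 13.28.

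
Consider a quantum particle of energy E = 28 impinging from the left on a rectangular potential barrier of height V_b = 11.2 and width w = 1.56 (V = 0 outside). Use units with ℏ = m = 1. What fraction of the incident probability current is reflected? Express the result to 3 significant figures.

Above the barrier the interior wavenumber is k₂ = √(2m(E − V_b))/ℏ = 5.797, giving phase k₂w = 9.043.
Matching at both interfaces gives T⁻¹ = 1 + V_b² sin²(k₂w) / [4E(E − V_b)] = 1.009, hence T = 0.991.
R = 1 − T = 0.00919.

R = 0.00919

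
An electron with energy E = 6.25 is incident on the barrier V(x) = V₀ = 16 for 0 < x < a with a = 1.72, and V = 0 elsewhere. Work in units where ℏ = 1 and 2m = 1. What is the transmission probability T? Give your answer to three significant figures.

T = 0.0000824

Since E < V₀ the interior solution is evanescent with decay constant κ = √(2m(V₀ − E))/ℏ = 3.122.
κa = 5.371, sinh(κa) = 107.5.
Matching ψ, ψ′ at both faces gives T = [1 + V₀² sinh²(κa) / (4E(V₀ − E))]⁻¹ = 1/12140 = 0.0000824.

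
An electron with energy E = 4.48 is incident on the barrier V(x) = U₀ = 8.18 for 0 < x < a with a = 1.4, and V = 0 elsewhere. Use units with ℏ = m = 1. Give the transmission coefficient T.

T = 0.00195

Since E < U₀ the interior solution is evanescent with decay constant κ = √(2m(U₀ − E))/ℏ = 2.720.
κa = 3.808, sinh(κa) = 22.53.
Matching ψ, ψ′ at both faces gives T = [1 + U₀² sinh²(κa) / (4E(U₀ − E))]⁻¹ = 1/513.2 = 0.00195.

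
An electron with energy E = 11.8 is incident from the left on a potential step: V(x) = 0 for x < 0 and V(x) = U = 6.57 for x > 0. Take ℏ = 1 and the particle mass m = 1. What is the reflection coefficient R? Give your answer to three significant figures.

The wavenumbers are k₁ = √(2mE)/ℏ = 4.858 on the left and k₂ = √(2m(E − U))/ℏ = 3.234 on the right.
Matching ψ and ψ′ at x = 0 gives r = (k₁ − k₂)/(k₁ + k₂), so R = r² = 0.04027 and T = 1 − R = 0.9597.

R = 0.0403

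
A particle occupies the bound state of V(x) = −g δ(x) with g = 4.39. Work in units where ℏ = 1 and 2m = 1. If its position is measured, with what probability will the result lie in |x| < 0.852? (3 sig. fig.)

The normalised bound state is ψ = √κ e^{−κ|x|} with κ = mg/ℏ² = 2.195.
P(|x| < d) = ∫_{−d}^{d} κ e^{−2κ|x|} dx = 1 − e^{−2κd} = 1 − e^{−3.740} = 0.9763.

P = 0.976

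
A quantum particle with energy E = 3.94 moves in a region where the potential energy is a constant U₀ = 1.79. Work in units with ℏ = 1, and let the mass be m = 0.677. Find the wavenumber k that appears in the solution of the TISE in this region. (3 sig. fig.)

With E > U₀ the solution is oscillatory, ψ ∝ e^{±ikx} with k = √(2m(E − U₀))/ℏ.
k = √(2 × 0.677 × 2.15) = 1.706.

k = 1.71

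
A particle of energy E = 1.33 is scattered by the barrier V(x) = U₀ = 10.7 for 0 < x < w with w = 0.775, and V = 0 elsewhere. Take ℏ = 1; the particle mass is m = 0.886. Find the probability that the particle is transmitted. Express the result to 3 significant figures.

T = 0.00315

E < U₀: inside the barrier ψ ∝ e^{±κx} with κ = √(2m(U₀ − E))/ℏ = 4.075.
κw = 3.158, sinh(κw) = 11.74.
Matching ψ, ψ′ at both faces gives T = [1 + U₀² sinh²(κw) / (4E(U₀ − E))]⁻¹ = 1/317.5 = 0.00315.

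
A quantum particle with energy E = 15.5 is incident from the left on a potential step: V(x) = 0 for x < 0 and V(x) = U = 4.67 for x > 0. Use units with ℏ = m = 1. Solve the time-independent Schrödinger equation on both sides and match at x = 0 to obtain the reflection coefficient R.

R = 0.00799

On each side the TISE gives plane waves with k = √(2m(E − V))/ℏ: k₁ = √(2·1·15.5) = 5.568, k₂ = √(2·1·10.83) = 4.654.
Matching ψ and ψ′ at x = 0 gives r = (k₁ − k₂)/(k₁ + k₂), so R = r² = 0.007991 and T = 1 − R = 0.9920.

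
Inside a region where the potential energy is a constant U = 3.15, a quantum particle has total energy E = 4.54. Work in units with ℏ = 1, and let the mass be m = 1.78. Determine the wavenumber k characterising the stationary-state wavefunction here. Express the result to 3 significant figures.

k = 2.22

With E > U the solution is oscillatory, ψ ∝ e^{±ikx} with k = √(2m(E − U))/ℏ.
k = √(2 × 1.78 × 1.39) = 2.224.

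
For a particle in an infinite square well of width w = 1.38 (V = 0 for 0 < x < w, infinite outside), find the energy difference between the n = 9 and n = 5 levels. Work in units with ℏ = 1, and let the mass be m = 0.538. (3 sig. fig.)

ΔE = 270

E_n = n²π²ℏ²/(2mw²), so ΔE = (9² − 5²) π²ℏ²/(2mw²).
ΔE = 56 × π² / (2 × 0.538 × 1.38²) = 269.7.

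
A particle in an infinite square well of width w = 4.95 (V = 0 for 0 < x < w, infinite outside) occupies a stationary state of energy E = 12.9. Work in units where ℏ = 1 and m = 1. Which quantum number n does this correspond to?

For an infinite well E_n = n²π²ℏ²/(2mw²), so n = (w/πℏ)√(2mE).
n = (4.95/π) × √(2 × 1 × 12.9) = 8.003 → n = 8.

n = 8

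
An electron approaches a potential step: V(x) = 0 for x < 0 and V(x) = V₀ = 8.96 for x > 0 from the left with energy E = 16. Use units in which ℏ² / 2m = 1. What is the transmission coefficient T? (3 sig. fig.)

The wavenumbers are k₁ = √(2mE)/ℏ = 4.000 on the left and k₂ = √(2m(E − V₀))/ℏ = 2.653 on the right.
Matching ψ and ψ′ at x = 0 gives r = (k₁ − k₂)/(k₁ + k₂), so R = r² = 0.04097 and T = 1 − R = 0.9590.

T = 0.959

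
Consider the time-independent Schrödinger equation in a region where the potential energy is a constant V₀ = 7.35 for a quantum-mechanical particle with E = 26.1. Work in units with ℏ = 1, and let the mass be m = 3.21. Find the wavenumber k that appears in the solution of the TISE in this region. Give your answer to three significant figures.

k = 11.0

With E > V₀ the solution is oscillatory, ψ ∝ e^{±ikx} with k = √(2m(E − V₀))/ℏ.
k = √(2 × 3.21 × 18.75) = 10.97.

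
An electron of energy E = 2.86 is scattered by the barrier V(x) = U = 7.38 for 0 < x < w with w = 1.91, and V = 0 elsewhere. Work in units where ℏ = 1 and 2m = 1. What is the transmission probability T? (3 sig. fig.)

Since E < U the interior solution is evanescent with decay constant κ = √(2m(U − E))/ℏ = 2.126.
κw = 4.061, sinh(κw) = 29.00.
Matching ψ, ψ′ at both faces gives T = [1 + U² sinh²(κw) / (4E(U − E))]⁻¹ = 1/886.8 = 0.00113.

T = 0.00113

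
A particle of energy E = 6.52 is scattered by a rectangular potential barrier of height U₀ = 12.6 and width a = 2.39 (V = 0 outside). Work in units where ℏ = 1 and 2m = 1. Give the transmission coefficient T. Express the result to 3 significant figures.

E < U₀: inside the barrier ψ ∝ e^{±κx} with κ = √(2m(U₀ − E))/ℏ = 2.466.
κa = 5.893, sinh(κa) = 181.3.
The exact tunnelling result is T⁻¹ = 1 + U₀² sinh²(κa) / [4E(U₀ − E)] = 32900, so T = 0.0000304.

T = 0.0000304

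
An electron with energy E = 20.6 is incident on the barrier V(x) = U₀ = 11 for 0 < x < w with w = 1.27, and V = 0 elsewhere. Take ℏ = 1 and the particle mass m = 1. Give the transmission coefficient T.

T = 0.938

Above the barrier the interior wavenumber is k₂ = √(2m(E − U₀))/ℏ = 4.382, giving phase k₂w = 5.565.
Matching at both interfaces gives T⁻¹ = 1 + U₀² sin²(k₂w) / [4E(E − U₀)] = 1.066, hence T = 0.938.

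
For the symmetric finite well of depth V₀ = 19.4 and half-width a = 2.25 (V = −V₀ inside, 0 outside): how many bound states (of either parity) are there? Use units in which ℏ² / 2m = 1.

N = 7

Define the well-strength parameter z₀ = (a/ℏ)√(2mV₀) = 2.25 × √(2·0.5·19.4) = 9.910.
A new bound state (alternating even/odd) appears each time z₀ passes a multiple of π/2, so N = ⌊2z₀/π⌋ + 1 = ⌊6.309⌋ + 1 = 7.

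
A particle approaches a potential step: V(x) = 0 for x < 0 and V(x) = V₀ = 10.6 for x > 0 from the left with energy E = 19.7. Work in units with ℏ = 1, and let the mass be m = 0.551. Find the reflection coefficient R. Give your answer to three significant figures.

On each side the TISE gives plane waves with k = √(2m(E − V))/ℏ: k₁ = √(2·0.551·19.7) = 4.659, k₂ = √(2·0.551·9.1) = 3.167.
Continuity of ψ and ψ′ at the step yields the reflection amplitude r = (k₁ − k₂)/(k₁ + k₂) = 0.1907; thus R = |r|² = 0.03637, T = 0.9636.

R = 0.0364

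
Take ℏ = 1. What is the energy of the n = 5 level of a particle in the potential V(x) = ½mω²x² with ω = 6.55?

The oscillator eigenvalues are E_n = ℏω(n + ½), so E_5 = 6.55 × 5.5 = 36.03.

E = 36.0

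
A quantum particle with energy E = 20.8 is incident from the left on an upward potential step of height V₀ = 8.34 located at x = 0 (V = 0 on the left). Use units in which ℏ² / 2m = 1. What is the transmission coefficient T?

On each side the TISE gives plane waves with k = √(2m(E − V))/ℏ: k₁ = √(2·½·20.8) = 4.561, k₂ = √(2·½·12.46) = 3.530.
Continuity of ψ and ψ′ at the step yields the reflection amplitude r = (k₁ − k₂)/(k₁ + k₂) = 0.1274; thus R = |r|² = 0.01623, T = 0.9838.

T = 0.984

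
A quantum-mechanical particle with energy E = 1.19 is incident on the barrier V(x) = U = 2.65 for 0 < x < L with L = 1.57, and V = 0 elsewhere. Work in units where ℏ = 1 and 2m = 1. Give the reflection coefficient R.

E < U: inside the barrier ψ ∝ e^{±κx} with κ = √(2m(U − E))/ℏ = 1.208.
κL = 1.897, sinh(κL) = 3.258.
Matching ψ, ψ′ at both faces gives T = [1 + U² sinh²(κL) / (4E(U − E))]⁻¹ = 1/11.73 = 0.0853.
R = 1 − T = 0.915.

R = 0.915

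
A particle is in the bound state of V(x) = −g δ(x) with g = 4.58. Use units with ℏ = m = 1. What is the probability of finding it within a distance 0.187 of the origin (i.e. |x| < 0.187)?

P = 0.820

The normalised bound state is ψ = √κ e^{−κ|x|} with κ = mg/ℏ² = 4.580.
P(|x| < d) = ∫_{−d}^{d} κ e^{−2κ|x|} dx = 1 − e^{−2κd} = 1 − e^{−1.713} = 0.8197.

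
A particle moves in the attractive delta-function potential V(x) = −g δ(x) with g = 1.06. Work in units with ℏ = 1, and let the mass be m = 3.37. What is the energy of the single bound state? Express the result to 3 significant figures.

E = -1.89

The bound state is ψ(x) = √κ e^{−κ|x|}. The derivative jump ψ'(0⁺) − ψ'(0⁻) = −(2mg/ℏ²)ψ(0) fixes κ = mg/ℏ² = 3.572.
Then E = −ℏ²κ²/(2m) = −mg²/(2ℏ²) = -1.893.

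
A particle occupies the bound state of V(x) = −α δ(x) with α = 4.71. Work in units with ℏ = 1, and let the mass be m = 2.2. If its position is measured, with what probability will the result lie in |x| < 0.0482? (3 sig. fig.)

P = 0.632

The normalised bound state is ψ = √κ e^{−κ|x|} with κ = mα/ℏ² = 10.36.
P(|x| < d) = ∫_{−d}^{d} κ e^{−2κ|x|} dx = 1 − e^{−2κd} = 1 − e^{−0.9989} = 0.6317.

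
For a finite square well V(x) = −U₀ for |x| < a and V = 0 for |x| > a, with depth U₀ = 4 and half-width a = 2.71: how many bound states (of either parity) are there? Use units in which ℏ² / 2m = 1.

Define the well-strength parameter z₀ = (a/ℏ)√(2mU₀) = 2.71 × √(2·0.5·4) = 5.420.
The even/odd transcendental equations gain one root per π/2 in z₀, giving N = 1 + ⌊2z₀/π⌋ = 1 + ⌊3.450⌋ = 4.

N = 4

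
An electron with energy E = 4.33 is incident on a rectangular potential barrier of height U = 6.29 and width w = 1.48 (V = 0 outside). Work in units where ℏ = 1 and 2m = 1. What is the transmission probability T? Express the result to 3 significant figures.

Since E < U the interior solution is evanescent with decay constant κ = √(2m(U − E))/ℏ = 1.400.
κw = 2.072, sinh(κw) = 3.907.
The exact tunnelling result is T⁻¹ = 1 + U² sinh²(κw) / [4E(U − E)] = 18.79, so T = 0.0532.

T = 0.0532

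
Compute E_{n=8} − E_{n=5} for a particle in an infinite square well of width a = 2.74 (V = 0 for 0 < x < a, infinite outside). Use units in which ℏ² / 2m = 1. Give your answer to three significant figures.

E_n = n²π²ℏ²/(2ma²), so ΔE = (8² − 5²) π²ℏ²/(2ma²).
ΔE = 39 × π² / (2 × 0.5 × 2.74²) = 51.27.

ΔE = 51.3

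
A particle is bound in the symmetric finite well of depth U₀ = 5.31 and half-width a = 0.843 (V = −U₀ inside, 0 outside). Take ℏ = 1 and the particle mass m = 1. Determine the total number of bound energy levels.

Define the well-strength parameter z₀ = (a/ℏ)√(2mU₀) = 0.843 × √(2·1·5.31) = 2.747.
A new bound state (alternating even/odd) appears each time z₀ passes a multiple of π/2, so N = ⌊2z₀/π⌋ + 1 = ⌊1.749⌋ + 1 = 2.

N = 2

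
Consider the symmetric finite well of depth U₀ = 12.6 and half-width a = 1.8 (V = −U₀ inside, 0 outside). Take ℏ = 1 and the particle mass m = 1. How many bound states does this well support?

The dimensionless depth is z₀ = a√(2mU₀)/ℏ = 1.8 × √(25.20) = 9.036.
The even/odd transcendental equations gain one root per π/2 in z₀, giving N = 1 + ⌊2z₀/π⌋ = 1 + ⌊5.752⌋ = 6.

N = 6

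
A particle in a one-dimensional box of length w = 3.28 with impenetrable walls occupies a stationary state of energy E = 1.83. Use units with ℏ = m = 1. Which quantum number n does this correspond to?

n = 2

For an infinite well E_n = n²π²ℏ²/(2mw²), so n = (w/πℏ)√(2mE).
n = (3.28/π) × √(2 × 1 × 1.83) = 1.997 → n = 2.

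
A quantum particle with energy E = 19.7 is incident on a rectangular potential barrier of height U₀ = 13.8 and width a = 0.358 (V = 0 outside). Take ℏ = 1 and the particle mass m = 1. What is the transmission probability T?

E > U₀: inside the barrier k₂ = √(2m(E − U₀))/ℏ = 3.435, k₂a = 1.230.
Matching at both interfaces gives T⁻¹ = 1 + U₀² sin²(k₂a) / [4E(E − U₀)] = 1.364, hence T = 0.733.

T = 0.733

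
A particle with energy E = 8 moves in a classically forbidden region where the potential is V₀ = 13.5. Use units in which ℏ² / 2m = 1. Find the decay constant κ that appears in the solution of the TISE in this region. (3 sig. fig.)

Since E < V₀ the TISE in this region is ψ'' = κ²ψ with κ = √(2m(V₀ − E))/ℏ.
κ = √(2 × 0.5 × 5.5) = 2.345.

κ = 2.35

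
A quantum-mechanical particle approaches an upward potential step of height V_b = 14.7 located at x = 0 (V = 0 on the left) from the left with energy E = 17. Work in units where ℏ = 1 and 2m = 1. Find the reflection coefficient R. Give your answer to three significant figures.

On each side the TISE gives plane waves with k = √(2m(E − V))/ℏ: k₁ = √(2·½·17) = 4.123, k₂ = √(2·½·2.3) = 1.517.
Continuity of ψ and ψ′ at the step yields the reflection amplitude r = (k₁ − k₂)/(k₁ + k₂) = 0.4622; thus R = |r|² = 0.2136, T = 0.7864.

R = 0.214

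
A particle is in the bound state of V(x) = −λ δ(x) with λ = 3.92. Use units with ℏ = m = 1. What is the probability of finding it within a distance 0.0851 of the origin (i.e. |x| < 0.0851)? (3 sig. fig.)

P = 0.487

The normalised bound state is ψ = √κ e^{−κ|x|} with κ = mλ/ℏ² = 3.920.
P(|x| < d) = ∫_{−d}^{d} κ e^{−2κ|x|} dx = 1 − e^{−2κd} = 1 − e^{−0.6672} = 0.4868.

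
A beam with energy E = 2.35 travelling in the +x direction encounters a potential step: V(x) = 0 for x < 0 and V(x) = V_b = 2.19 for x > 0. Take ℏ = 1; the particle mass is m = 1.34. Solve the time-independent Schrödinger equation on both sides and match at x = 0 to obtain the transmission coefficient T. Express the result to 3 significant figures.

T = 0.656

The wavenumbers are k₁ = √(2mE)/ℏ = 2.510 on the left and k₂ = √(2m(E − V_b))/ℏ = 0.6548 on the right.
Matching ψ and ψ′ at x = 0 gives r = (k₁ − k₂)/(k₁ + k₂), so R = r² = 0.3435 and T = 1 − R = 0.6565.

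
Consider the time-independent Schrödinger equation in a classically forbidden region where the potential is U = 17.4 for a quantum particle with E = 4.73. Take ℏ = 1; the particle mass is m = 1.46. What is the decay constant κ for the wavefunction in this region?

Since E < U the TISE in this region is ψ'' = κ²ψ with κ = √(2m(U − E))/ℏ.
κ = √(2 × 1.46 × 12.67) = 6.082.

κ = 6.08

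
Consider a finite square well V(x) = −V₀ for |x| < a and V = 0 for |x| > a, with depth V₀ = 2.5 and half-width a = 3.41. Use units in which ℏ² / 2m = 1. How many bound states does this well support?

Define the well-strength parameter z₀ = (a/ℏ)√(2mV₀) = 3.41 × √(2·0.5·2.5) = 5.392.
The even/odd transcendental equations gain one root per π/2 in z₀, giving N = 1 + ⌊2z₀/π⌋ = 1 + ⌊3.432⌋ = 4.

N = 4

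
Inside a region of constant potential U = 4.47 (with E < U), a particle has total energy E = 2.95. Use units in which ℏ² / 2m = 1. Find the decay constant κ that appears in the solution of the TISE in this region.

Since E < U the TISE in this region is ψ'' = κ²ψ with κ = √(2m(U − E))/ℏ.
κ = √(2 × 0.5 × 1.52) = 1.233.

κ = 1.23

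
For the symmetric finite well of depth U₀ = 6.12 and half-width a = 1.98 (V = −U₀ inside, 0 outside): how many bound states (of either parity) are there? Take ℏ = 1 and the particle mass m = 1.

N = 5

The dimensionless depth is z₀ = a√(2mU₀)/ℏ = 1.98 × √(12.24) = 6.927.
The even/odd transcendental equations gain one root per π/2 in z₀, giving N = 1 + ⌊2z₀/π⌋ = 1 + ⌊4.410⌋ = 5.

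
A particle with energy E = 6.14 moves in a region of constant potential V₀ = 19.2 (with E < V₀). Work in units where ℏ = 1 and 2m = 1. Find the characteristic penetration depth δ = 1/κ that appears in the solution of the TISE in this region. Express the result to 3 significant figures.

Since E < V₀ the TISE in this region is ψ'' = κ²ψ with κ = √(2m(V₀ − E))/ℏ.
κ = √(2 × 0.5 × 13.06) = 3.614. The penetration depth is δ = 1/κ = 0.277.

δ = 0.277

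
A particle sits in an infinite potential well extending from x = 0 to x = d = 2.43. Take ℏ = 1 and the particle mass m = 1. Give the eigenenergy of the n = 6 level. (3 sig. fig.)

E = 30.1

Requiring ψ(0) = ψ(d) = 0 quantises k = nπ/d, hence E_n = ℏ²k²/2m = n²π²ℏ²/(2md²).
E_6 = 6² × π² / (2 × 1 × 2.43²) = 30.09.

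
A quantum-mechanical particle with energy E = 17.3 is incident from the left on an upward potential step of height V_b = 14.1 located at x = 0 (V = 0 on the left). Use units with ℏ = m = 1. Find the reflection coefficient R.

The wavenumbers are k₁ = √(2mE)/ℏ = 5.882 on the left and k₂ = √(2m(E − V_b))/ℏ = 2.530 on the right.
Matching ψ and ψ′ at x = 0 gives r = (k₁ − k₂)/(k₁ + k₂), so R = r² = 0.1588 and T = 1 − R = 0.8412.

R = 0.159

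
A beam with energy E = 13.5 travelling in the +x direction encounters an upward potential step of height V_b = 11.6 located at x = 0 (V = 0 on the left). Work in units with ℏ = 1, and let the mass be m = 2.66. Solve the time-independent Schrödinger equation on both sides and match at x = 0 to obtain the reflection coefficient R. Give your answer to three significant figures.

R = 0.206

On each side the TISE gives plane waves with k = √(2m(E − V))/ℏ: k₁ = √(2·2.66·13.5) = 8.475, k₂ = √(2·2.66·1.9) = 3.179.
Matching ψ and ψ′ at x = 0 gives r = (k₁ − k₂)/(k₁ + k₂), so R = r² = 0.2065 and T = 1 − R = 0.7935.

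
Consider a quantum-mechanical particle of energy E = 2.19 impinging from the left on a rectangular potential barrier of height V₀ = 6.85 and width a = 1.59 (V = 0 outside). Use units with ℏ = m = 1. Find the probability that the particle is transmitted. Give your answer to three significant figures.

Since E < V₀ the interior solution is evanescent with decay constant κ = √(2m(V₀ − E))/ℏ = 3.053.
κa = 4.854, sinh(κa) = 64.13.
The exact tunnelling result is T⁻¹ = 1 + V₀² sinh²(κa) / [4E(V₀ − E)] = 4728, so T = 0.000212.

T = 0.000212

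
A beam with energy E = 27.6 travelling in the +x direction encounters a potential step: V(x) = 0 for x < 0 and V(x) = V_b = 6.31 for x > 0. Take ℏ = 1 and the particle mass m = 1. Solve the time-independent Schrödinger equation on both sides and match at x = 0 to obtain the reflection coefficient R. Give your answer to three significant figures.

The wavenumbers are k₁ = √(2mE)/ℏ = 7.430 on the left and k₂ = √(2m(E − V_b))/ℏ = 6.525 on the right.
Continuity of ψ and ψ′ at the step yields the reflection amplitude r = (k₁ − k₂)/(k₁ + k₂) = 0.06480; thus R = |r|² = 0.004200, T = 0.9958.

R = 0.00420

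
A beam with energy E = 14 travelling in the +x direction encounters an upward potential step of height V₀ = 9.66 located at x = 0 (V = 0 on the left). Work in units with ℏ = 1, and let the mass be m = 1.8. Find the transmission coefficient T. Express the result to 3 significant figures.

The wavenumbers are k₁ = √(2mE)/ℏ = 7.099 on the left and k₂ = √(2m(E − V₀))/ℏ = 3.953 on the right.
Continuity of ψ and ψ′ at the step yields the reflection amplitude r = (k₁ − k₂)/(k₁ + k₂) = 0.2847; thus R = |r|² = 0.08106, T = 0.9189.

T = 0.919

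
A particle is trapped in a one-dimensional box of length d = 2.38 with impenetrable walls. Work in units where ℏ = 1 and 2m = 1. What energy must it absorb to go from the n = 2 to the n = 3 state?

ΔE = 8.71

E_n = n²π²ℏ²/(2md²), so ΔE = (3² − 2²) π²ℏ²/(2md²).
ΔE = 5 × π² / (2 × 0.5 × 2.38²) = 8.712.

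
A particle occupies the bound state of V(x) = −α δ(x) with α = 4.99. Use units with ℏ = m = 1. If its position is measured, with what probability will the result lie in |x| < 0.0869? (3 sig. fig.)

P = 0.580

The normalised bound state is ψ = √κ e^{−κ|x|} with κ = mα/ℏ² = 4.990.
P(|x| < d) = ∫_{−d}^{d} κ e^{−2κ|x|} dx = 1 − e^{−2κd} = 1 − e^{−0.8673} = 0.5799.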